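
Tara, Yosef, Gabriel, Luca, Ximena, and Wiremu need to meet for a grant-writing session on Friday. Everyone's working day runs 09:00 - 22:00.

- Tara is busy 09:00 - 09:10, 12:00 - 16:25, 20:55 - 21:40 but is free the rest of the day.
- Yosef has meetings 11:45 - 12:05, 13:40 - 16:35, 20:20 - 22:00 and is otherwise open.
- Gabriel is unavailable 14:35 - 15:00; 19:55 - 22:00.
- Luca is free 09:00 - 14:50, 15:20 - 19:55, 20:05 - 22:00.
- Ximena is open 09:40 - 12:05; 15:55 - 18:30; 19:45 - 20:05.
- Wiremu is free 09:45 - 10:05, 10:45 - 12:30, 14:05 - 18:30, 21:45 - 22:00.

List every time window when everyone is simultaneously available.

Tara free: 09:10-12:00, 16:25-20:55, 21:40-22:00 (invert busy blocks within the working day).
Yosef free: 09:00-11:45, 12:05-13:40, 16:35-20:20 (invert busy blocks within the working day).
Gabriel free: 09:00-14:35, 15:00-19:55 (invert busy blocks within the working day).
Luca free: 09:00-14:50, 15:20-19:55, 20:05-22:00.
Ximena free: 09:40-12:05, 15:55-18:30, 19:45-20:05.
Wiremu free: 09:45-10:05, 10:45-12:30, 14:05-18:30, 21:45-22:00.
Tara ∩ Yosef: 09:10-11:45, 16:35-20:20.
Tara ∩ Yosef ∩ Gabriel: 09:10-11:45, 16:35-19:55.
Tara ∩ Yosef ∩ Gabriel ∩ Luca: 09:10-11:45, 16:35-19:55.
Tara ∩ Yosef ∩ Gabriel ∩ Luca ∩ Ximena: 09:40-11:45, 16:35-18:30, 19:45-19:55.
Tara ∩ Yosef ∩ Gabriel ∩ Luca ∩ Ximena ∩ Wiremu: 09:45-10:05, 10:45-11:45, 16:35-18:30.
So the common availability across everyone is 09:45-10:05, 10:45-11:45, 16:35-18:30.

09:45-10:05, 10:45-11:45, 16:35-18:30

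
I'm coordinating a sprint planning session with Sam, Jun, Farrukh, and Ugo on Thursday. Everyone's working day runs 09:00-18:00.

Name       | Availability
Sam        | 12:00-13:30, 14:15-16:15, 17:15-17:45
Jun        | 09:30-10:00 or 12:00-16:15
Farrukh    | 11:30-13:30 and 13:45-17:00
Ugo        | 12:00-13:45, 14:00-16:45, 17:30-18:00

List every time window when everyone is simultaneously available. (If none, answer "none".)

Sam ∩ Jun: 12:00-13:30, 14:15-16:15.
Sam ∩ Jun ∩ Farrukh: 12:00-13:30, 14:15-16:15.
Sam ∩ Jun ∩ Farrukh ∩ Ugo: 12:00-13:30, 14:15-16:15.

12:00-13:30, 14:15-16:15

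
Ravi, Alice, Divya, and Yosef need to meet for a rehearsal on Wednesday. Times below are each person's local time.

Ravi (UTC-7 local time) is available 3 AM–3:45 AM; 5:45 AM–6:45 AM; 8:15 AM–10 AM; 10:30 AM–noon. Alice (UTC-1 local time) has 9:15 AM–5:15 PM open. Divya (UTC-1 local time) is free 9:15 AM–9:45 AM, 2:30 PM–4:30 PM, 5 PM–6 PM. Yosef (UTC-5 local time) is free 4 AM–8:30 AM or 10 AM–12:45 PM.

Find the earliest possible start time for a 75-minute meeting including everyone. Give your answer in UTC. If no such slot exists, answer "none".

Ravi in UTC: 10:00-10:45, 12:45-13:45, 15:15-17:00, 17:30-19:00 (add 7h to convert from UTC-7).
Alice in UTC: 10:15-18:15 (add 1h to convert from UTC-1).
Divya in UTC: 10:15-10:45, 15:30-17:30, 18:00-19:00 (add 1h to convert from UTC-1).
Yosef in UTC: 09:00-13:30, 15:00-17:45 (add 5h to convert from UTC-5).
Ravi ∩ Alice: 10:15-10:45, 12:45-13:45, 15:15-17:00, 17:30-18:15.
Ravi ∩ Alice ∩ Divya: 10:15-10:45, 15:30-17:00, 18:00-18:15.
Ravi ∩ Alice ∩ Divya ∩ Yosef: 10:15-10:45, 15:30-17:00.
The first common window of at least 75 minutes is 15:30-17:00, so the earliest start is 15:30.

15:30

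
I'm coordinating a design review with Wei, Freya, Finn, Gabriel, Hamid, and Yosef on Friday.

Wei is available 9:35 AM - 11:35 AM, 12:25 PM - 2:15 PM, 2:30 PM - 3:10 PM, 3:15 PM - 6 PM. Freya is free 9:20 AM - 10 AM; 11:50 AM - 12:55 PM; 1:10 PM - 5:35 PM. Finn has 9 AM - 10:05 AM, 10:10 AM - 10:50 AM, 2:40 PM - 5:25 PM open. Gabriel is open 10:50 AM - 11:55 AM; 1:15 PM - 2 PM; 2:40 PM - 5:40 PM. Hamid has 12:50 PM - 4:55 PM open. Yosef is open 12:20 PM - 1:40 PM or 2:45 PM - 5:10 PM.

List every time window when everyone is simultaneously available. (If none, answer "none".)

Wei ∩ Freya: 09:35-10:00, 12:25-12:55, 13:10-14:15, 14:30-15:10, 15:15-17:35.
Wei ∩ Freya ∩ Finn: 09:35-10:00, 14:40-15:10, 15:15-17:25.
Wei ∩ Freya ∩ Finn ∩ Gabriel: 14:40-15:10, 15:15-17:25.
Wei ∩ Freya ∩ Finn ∩ Gabriel ∩ Hamid: 14:40-15:10, 15:15-16:55.
Wei ∩ Freya ∩ Finn ∩ Gabriel ∩ Hamid ∩ Yosef: 14:45-15:10, 15:15-16:55.

14:45-15:10, 15:15-16:55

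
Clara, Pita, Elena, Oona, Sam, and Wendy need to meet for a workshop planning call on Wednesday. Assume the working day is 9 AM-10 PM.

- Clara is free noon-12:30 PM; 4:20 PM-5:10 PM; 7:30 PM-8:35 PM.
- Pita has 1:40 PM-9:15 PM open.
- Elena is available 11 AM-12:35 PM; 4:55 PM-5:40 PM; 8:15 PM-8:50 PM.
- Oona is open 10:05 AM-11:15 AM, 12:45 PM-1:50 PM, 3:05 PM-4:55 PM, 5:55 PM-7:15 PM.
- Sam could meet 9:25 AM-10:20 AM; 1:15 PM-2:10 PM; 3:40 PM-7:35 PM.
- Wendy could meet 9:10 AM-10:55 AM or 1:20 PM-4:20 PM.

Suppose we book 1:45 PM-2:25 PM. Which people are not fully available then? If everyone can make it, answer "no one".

Clara: not fully free for 13:45-14:25. Pita: free for 13:45-14:25. Elena: not fully free for 13:45-14:25. Oona: not fully free for 13:45-14:25. Sam: not fully free for 13:45-14:25. Wendy: free for 13:45-14:25.

Clara, Elena, Oona, Sam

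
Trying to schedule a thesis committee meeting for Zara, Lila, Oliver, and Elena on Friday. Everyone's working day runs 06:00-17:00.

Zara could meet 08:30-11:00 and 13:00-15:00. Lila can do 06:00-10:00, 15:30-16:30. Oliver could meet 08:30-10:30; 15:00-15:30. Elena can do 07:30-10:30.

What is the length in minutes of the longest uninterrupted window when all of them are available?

90

Zara ∩ Lila: 08:30-10:00.
Zara ∩ Lila ∩ Oliver: 08:30-10:00.
Zara ∩ Lila ∩ Oliver ∩ Elena: 08:30-10:00.
The longest is 08:30-10:00 at 90 minutes.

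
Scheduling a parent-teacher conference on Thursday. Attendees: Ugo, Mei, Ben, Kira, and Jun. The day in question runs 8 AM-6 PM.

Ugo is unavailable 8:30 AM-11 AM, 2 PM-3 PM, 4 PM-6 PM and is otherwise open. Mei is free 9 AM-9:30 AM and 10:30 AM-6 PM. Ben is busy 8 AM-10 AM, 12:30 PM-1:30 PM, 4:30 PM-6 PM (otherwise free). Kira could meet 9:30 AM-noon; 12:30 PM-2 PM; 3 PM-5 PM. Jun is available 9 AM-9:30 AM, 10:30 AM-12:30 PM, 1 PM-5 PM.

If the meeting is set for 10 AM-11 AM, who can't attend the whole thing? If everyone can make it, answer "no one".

Ugo free: 08:00-08:30, 11:00-14:00, 15:00-16:00 (invert busy blocks within the working day).
Mei free: 09:00-09:30, 10:30-18:00.
Ben free: 10:00-12:30, 13:30-16:30 (invert busy blocks within the working day).
Kira free: 09:30-12:00, 12:30-14:00, 15:00-17:00.
Jun free: 09:00-09:30, 10:30-12:30, 13:00-17:00.
Ugo: not fully free for 10:00-11:00. Mei: not fully free for 10:00-11:00. Ben: free for 10:00-11:00. Kira: free for 10:00-11:00. Jun: not fully free for 10:00-11:00.

Jun, Mei, Ugo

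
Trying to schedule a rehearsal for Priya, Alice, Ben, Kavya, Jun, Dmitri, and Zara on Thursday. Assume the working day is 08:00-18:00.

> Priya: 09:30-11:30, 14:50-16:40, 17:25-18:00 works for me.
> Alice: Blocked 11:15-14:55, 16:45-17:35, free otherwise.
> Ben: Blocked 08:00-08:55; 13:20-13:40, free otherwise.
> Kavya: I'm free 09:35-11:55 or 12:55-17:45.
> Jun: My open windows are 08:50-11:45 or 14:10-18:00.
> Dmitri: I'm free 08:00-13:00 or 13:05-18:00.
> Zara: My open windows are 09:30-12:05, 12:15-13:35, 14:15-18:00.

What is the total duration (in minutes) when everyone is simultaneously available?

Priya free: 09:30-11:30, 14:50-16:40, 17:25-18:00.
Alice free: 08:00-11:15, 14:55-16:45, 17:35-18:00 (invert busy blocks within the working day).
Ben free: 08:55-13:20, 13:40-18:00 (invert busy blocks within the working day).
Kavya free: 09:35-11:55, 12:55-17:45.
Jun free: 08:50-11:45, 14:10-18:00.
Dmitri free: 08:00-13:00, 13:05-18:00.
Zara free: 09:30-12:05, 12:15-13:35, 14:15-18:00.
Priya ∩ Alice: 09:30-11:15, 14:55-16:40, 17:35-18:00.
Priya ∩ Alice ∩ Ben: 09:30-11:15, 14:55-16:40, 17:35-18:00.
Priya ∩ Alice ∩ Ben ∩ Kavya: 09:35-11:15, 14:55-16:40, 17:35-17:45.
Priya ∩ Alice ∩ Ben ∩ Kavya ∩ Jun: 09:35-11:15, 14:55-16:40, 17:35-17:45.
Priya ∩ Alice ∩ Ben ∩ Kavya ∩ Jun ∩ Dmitri: 09:35-11:15, 14:55-16:40, 17:35-17:45.
Priya ∩ Alice ∩ Ben ∩ Kavya ∩ Jun ∩ Dmitri ∩ Zara: 09:35-11:15, 14:55-16:40, 17:35-17:45.
Summing the common windows: 100 + 105 + 10 = 215 minutes.

215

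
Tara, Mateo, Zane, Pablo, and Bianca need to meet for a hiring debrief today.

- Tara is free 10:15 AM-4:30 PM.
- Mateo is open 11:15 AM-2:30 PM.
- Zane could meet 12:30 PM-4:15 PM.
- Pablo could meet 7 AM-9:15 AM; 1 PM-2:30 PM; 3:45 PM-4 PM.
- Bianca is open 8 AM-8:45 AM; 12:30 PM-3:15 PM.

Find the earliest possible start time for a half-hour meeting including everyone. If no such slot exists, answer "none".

Tara ∩ Mateo: 11:15-14:30.
Tara ∩ Mateo ∩ Zane: 12:30-14:30.
Tara ∩ Mateo ∩ Zane ∩ Pablo: 13:00-14:30.
Tara ∩ Mateo ∩ Zane ∩ Pablo ∩ Bianca: 13:00-14:30.
The first common window of at least 30 minutes is 13:00-14:30, so the earliest start is 13:00.

13:00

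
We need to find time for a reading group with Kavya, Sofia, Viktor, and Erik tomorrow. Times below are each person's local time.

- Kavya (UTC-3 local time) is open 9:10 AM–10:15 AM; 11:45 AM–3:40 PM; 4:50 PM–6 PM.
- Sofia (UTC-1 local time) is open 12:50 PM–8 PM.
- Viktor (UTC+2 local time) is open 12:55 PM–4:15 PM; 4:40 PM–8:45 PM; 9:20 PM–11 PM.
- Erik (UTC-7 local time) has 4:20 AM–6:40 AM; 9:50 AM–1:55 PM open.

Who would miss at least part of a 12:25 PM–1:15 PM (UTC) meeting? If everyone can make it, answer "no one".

Kavya in UTC: 12:10-13:15, 14:45-18:40, 19:50-21:00 (add 3h to convert from UTC-3).
Sofia in UTC: 13:50-21:00 (add 1h to convert from UTC-1).
Viktor in UTC: 10:55-14:15, 14:40-18:45, 19:20-21:00 (subtract 2h to convert from UTC+2).
Erik in UTC: 11:20-13:40, 16:50-20:55 (add 7h to convert from UTC-7).
Kavya: free for 12:25-13:15. Sofia: not fully free for 12:25-13:15. Viktor: free for 12:25-13:15. Erik: free for 12:25-13:15.

Sofia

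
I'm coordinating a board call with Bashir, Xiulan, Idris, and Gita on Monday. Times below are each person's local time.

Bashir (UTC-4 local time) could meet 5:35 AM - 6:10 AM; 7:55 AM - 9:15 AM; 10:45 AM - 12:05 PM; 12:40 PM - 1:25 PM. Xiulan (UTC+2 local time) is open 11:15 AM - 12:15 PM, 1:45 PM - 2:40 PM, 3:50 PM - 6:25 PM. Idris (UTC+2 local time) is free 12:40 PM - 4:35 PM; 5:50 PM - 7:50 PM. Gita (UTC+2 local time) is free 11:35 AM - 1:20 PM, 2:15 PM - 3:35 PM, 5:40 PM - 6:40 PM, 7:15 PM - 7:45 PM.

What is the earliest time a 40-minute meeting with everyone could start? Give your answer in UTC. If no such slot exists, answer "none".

Bashir in UTC: 09:35-10:10, 11:55-13:15, 14:45-16:05, 16:40-17:25 (add 4h to convert from UTC-4).
Xiulan in UTC: 09:15-10:15, 11:45-12:40, 13:50-16:25 (subtract 2h to convert from UTC+2).
Idris in UTC: 10:40-14:35, 15:50-17:50 (subtract 2h to convert from UTC+2).
Gita in UTC: 09:35-11:20, 12:15-13:35, 15:40-16:40, 17:15-17:45 (subtract 2h to convert from UTC+2).
Bashir ∩ Xiulan: 09:35-10:10, 11:55-12:40, 14:45-16:05.
Bashir ∩ Xiulan ∩ Idris: 11:55-12:40, 15:50-16:05.
Bashir ∩ Xiulan ∩ Idris ∩ Gita: 12:15-12:40, 15:50-16:05.
No common window is at least 40 minutes long.

none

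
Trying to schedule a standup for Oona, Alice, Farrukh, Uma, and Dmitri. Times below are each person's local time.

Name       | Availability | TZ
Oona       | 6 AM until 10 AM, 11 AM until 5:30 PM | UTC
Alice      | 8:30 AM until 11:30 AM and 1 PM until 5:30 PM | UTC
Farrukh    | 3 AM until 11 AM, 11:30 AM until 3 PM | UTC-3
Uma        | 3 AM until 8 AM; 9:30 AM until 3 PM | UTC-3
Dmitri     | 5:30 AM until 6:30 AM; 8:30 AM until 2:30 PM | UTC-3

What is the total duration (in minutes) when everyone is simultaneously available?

Oona in UTC: 06:00-10:00, 11:00-17:30.
Alice in UTC: 08:30-11:30, 13:00-17:30.
Farrukh in UTC: 06:00-14:00, 14:30-18:00 (add 3h to convert from UTC-3).
Uma in UTC: 06:00-11:00, 12:30-18:00 (add 3h to convert from UTC-3).
Dmitri in UTC: 08:30-09:30, 11:30-17:30 (add 3h to convert from UTC-3).
Oona ∩ Alice: 08:30-10:00, 11:00-11:30, 13:00-17:30.
Oona ∩ Alice ∩ Farrukh: 08:30-10:00, 11:00-11:30, 13:00-14:00, 14:30-17:30.
Oona ∩ Alice ∩ Farrukh ∩ Uma: 08:30-10:00, 13:00-14:00, 14:30-17:30.
Oona ∩ Alice ∩ Farrukh ∩ Uma ∩ Dmitri: 08:30-09:30, 13:00-14:00, 14:30-17:30.
Summing the common windows: 60 + 60 + 180 = 300 minutes.

300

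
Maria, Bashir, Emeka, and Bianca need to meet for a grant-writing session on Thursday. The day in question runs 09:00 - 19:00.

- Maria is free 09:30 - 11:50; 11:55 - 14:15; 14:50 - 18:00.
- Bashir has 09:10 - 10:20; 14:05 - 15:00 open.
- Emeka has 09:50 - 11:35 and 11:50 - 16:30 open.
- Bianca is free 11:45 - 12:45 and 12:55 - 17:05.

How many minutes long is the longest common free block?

Maria ∩ Bashir: 09:30-10:20, 14:05-14:15, 14:50-15:00.
Maria ∩ Bashir ∩ Emeka: 09:50-10:20, 14:05-14:15, 14:50-15:00.
Maria ∩ Bashir ∩ Emeka ∩ Bianca: 14:05-14:15, 14:50-15:00.
The longest is 14:05-14:15 at 10 minutes.

10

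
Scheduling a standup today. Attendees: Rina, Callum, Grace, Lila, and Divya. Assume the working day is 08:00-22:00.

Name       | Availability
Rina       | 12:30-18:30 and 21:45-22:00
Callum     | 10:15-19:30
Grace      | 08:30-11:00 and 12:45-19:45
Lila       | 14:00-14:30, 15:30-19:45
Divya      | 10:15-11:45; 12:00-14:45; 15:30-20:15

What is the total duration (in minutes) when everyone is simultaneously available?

210

Rina ∩ Callum: 12:30-18:30.
Rina ∩ Callum ∩ Grace: 12:45-18:30.
Rina ∩ Callum ∩ Grace ∩ Lila: 14:00-14:30, 15:30-18:30.
Rina ∩ Callum ∩ Grace ∩ Lila ∩ Divya: 14:00-14:30, 15:30-18:30.
Summing the common windows: 30 + 180 = 210 minutes.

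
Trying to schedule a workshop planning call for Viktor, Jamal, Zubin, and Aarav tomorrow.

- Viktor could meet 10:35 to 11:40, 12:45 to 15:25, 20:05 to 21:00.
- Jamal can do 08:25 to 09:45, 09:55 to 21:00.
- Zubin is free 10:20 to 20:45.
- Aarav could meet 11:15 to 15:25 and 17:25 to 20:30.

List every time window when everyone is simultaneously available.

11:15-11:40, 12:45-15:25, 20:05-20:30

Viktor ∩ Jamal: 10:35-11:40, 12:45-15:25, 20:05-21:00.
Viktor ∩ Jamal ∩ Zubin: 10:35-11:40, 12:45-15:25, 20:05-20:45.
Viktor ∩ Jamal ∩ Zubin ∩ Aarav: 11:15-11:40, 12:45-15:25, 20:05-20:30.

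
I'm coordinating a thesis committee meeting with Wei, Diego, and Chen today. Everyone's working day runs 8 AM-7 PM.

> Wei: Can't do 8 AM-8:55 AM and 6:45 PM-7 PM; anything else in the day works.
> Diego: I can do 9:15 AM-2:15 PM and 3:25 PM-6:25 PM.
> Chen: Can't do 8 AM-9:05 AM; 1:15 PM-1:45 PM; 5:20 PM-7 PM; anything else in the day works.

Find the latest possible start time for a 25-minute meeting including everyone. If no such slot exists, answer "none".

16:55

Wei free: 08:55-18:45 (invert busy blocks within the working day).
Diego free: 09:15-14:15, 15:25-18:25.
Chen free: 09:05-13:15, 13:45-17:20 (invert busy blocks within the working day).
Wei ∩ Diego: 09:15-14:15, 15:25-18:25.
Wei ∩ Diego ∩ Chen: 09:15-13:15, 13:45-14:15, 15:25-17:20.
The last common window of at least 25 minutes is 15:25-17:20; a 25-minute meeting can start as late as 16:55 and still end by 17:20.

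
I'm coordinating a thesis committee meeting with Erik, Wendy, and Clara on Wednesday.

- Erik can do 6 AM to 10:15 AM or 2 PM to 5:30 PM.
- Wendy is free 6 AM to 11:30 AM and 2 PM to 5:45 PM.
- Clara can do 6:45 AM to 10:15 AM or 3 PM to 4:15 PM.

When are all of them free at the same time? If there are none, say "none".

06:45-10:15, 15:00-16:15

Erik ∩ Wendy: 06:00-10:15, 14:00-17:30.
Erik ∩ Wendy ∩ Clara: 06:45-10:15, 15:00-16:15.
Those are the intersection windows.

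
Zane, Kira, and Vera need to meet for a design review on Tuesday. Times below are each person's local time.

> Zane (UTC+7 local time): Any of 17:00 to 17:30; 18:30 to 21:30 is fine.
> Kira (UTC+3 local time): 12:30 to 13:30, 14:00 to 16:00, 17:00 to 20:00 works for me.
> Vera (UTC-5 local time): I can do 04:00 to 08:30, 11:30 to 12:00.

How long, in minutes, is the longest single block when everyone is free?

Zane in UTC: 10:00-10:30, 11:30-14:30 (subtract 7h to convert from UTC+7).
Kira in UTC: 09:30-10:30, 11:00-13:00, 14:00-17:00 (subtract 3h to convert from UTC+3).
Vera in UTC: 09:00-13:30, 16:30-17:00 (add 5h to convert from UTC-5).
Zane ∩ Kira: 10:00-10:30, 11:30-13:00, 14:00-14:30.
Zane ∩ Kira ∩ Vera: 10:00-10:30, 11:30-13:00.
So the common availability across everyone is 10:00-10:30, 11:30-13:00.
The longest is 11:30-13:00 at 90 minutes.

90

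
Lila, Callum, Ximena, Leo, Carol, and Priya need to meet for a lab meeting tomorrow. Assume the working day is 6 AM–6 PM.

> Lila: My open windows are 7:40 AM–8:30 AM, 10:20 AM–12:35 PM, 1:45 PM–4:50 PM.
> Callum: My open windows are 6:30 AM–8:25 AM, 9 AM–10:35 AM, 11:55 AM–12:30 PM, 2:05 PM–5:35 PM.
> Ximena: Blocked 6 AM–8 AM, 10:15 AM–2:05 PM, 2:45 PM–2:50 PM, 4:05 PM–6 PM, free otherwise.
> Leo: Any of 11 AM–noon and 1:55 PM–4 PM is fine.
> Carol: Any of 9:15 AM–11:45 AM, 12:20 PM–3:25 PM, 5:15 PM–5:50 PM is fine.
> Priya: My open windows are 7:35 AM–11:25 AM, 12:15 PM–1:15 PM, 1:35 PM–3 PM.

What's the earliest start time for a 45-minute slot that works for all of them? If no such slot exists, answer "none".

none

Lila free: 07:40-08:30, 10:20-12:35, 13:45-16:50.
Callum free: 06:30-08:25, 09:00-10:35, 11:55-12:30, 14:05-17:35.
Ximena free: 08:00-10:15, 14:05-14:45, 14:50-16:05 (invert busy blocks within the working day).
Leo free: 11:00-12:00, 13:55-16:00.
Carol free: 09:15-11:45, 12:20-15:25, 17:15-17:50.
Priya free: 07:35-11:25, 12:15-13:15, 13:35-15:00.
Lila ∩ Callum: 07:40-08:25, 10:20-10:35, 11:55-12:30, 14:05-16:50.
Lila ∩ Callum ∩ Ximena: 08:00-08:25, 14:05-14:45, 14:50-16:05.
Lila ∩ Callum ∩ Ximena ∩ Leo: 14:05-14:45, 14:50-16:00.
Lila ∩ Callum ∩ Ximena ∩ Leo ∩ Carol: 14:05-14:45, 14:50-15:25.
Lila ∩ Callum ∩ Ximena ∩ Leo ∩ Carol ∩ Priya: 14:05-14:45, 14:50-15:00.
So the common availability across everyone is 14:05-14:45, 14:50-15:00.
No common window is at least 45 minutes long.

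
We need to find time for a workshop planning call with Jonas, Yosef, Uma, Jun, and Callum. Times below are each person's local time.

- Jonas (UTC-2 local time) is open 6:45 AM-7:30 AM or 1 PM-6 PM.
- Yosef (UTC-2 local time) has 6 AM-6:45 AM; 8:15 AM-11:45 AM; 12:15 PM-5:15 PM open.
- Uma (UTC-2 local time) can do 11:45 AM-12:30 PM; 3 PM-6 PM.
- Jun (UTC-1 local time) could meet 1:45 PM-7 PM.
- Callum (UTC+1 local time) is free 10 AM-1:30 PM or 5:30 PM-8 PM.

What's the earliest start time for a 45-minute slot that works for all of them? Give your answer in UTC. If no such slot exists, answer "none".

Jonas in UTC: 08:45-09:30, 15:00-20:00 (add 2h to convert from UTC-2).
Yosef in UTC: 08:00-08:45, 10:15-13:45, 14:15-19:15 (add 2h to convert from UTC-2).
Uma in UTC: 13:45-14:30, 17:00-20:00 (add 2h to convert from UTC-2).
Jun in UTC: 14:45-20:00 (add 1h to convert from UTC-1).
Callum in UTC: 09:00-12:30, 16:30-19:00 (subtract 1h to convert from UTC+1).
Jonas ∩ Yosef: 15:00-19:15.
Jonas ∩ Yosef ∩ Uma: 17:00-19:15.
Jonas ∩ Yosef ∩ Uma ∩ Jun: 17:00-19:15.
Jonas ∩ Yosef ∩ Uma ∩ Jun ∩ Callum: 17:00-19:00.
The first common window of at least 45 minutes is 17:00-19:00, so the earliest start is 17:00.

17:00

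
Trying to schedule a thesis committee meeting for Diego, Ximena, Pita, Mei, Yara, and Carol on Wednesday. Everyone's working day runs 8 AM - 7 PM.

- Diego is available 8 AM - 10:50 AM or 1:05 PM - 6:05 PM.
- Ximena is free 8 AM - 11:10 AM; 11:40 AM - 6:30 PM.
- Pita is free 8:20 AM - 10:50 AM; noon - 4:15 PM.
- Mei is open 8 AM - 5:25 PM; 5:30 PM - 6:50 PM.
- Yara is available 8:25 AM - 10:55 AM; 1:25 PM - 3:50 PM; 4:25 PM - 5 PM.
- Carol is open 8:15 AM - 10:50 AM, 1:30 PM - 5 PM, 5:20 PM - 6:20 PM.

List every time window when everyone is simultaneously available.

Diego ∩ Ximena: 08:00-10:50, 13:05-18:05.
Diego ∩ Ximena ∩ Pita: 08:20-10:50, 13:05-16:15.
Diego ∩ Ximena ∩ Pita ∩ Mei: 08:20-10:50, 13:05-16:15.
Diego ∩ Ximena ∩ Pita ∩ Mei ∩ Yara: 08:25-10:50, 13:25-15:50.
Diego ∩ Ximena ∩ Pita ∩ Mei ∩ Yara ∩ Carol: 08:25-10:50, 13:30-15:50.

08:25-10:50, 13:30-15:50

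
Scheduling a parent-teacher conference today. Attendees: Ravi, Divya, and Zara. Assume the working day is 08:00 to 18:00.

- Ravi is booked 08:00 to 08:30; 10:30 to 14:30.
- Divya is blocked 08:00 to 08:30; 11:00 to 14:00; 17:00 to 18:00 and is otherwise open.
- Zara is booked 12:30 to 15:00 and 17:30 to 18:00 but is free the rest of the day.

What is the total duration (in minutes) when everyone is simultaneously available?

240

Ravi free: 08:30-10:30, 14:30-18:00 (invert busy blocks within the working day).
Divya free: 08:30-11:00, 14:00-17:00 (invert busy blocks within the working day).
Zara free: 08:00-12:30, 15:00-17:30 (invert busy blocks within the working day).
Ravi ∩ Divya: 08:30-10:30, 14:30-17:00.
Ravi ∩ Divya ∩ Zara: 08:30-10:30, 15:00-17:00.
Those are the intersection windows.
Summing the common windows: 120 + 120 = 240 minutes.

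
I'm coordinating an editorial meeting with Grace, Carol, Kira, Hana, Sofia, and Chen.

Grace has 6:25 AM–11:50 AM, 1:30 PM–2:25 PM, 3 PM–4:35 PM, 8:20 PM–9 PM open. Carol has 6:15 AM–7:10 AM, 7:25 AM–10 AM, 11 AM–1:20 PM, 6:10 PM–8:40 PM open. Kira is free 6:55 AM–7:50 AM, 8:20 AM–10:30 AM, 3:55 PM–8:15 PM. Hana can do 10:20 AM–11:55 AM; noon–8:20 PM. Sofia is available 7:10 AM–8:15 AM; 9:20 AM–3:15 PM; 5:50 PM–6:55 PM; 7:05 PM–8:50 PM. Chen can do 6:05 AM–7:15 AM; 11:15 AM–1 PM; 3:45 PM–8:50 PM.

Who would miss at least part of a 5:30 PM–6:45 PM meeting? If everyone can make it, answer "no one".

Carol, Grace, Sofia

Grace: not fully free for 17:30-18:45. Carol: not fully free for 17:30-18:45. Kira: free for 17:30-18:45. Hana: free for 17:30-18:45. Sofia: not fully free for 17:30-18:45. Chen: free for 17:30-18:45.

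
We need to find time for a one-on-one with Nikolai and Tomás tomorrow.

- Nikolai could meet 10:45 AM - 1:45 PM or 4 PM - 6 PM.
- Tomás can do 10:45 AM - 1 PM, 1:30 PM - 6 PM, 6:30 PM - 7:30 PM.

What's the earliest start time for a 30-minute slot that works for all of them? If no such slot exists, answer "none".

10:45

Nikolai ∩ Tomás: 10:45-13:00, 13:30-13:45, 16:00-18:00.
The first common window of at least 30 minutes is 10:45-13:00, so the earliest start is 10:45.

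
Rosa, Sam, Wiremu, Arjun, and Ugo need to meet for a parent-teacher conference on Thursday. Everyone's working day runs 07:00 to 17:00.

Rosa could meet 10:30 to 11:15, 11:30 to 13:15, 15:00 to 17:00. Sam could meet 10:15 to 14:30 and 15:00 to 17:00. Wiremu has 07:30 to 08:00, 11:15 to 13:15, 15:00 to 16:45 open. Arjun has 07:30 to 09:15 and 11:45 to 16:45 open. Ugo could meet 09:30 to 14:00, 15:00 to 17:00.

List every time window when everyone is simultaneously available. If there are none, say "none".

11:45-13:15, 15:00-16:45

Rosa ∩ Sam: 10:30-11:15, 11:30-13:15, 15:00-17:00.
Rosa ∩ Sam ∩ Wiremu: 11:30-13:15, 15:00-16:45.
Rosa ∩ Sam ∩ Wiremu ∩ Arjun: 11:45-13:15, 15:00-16:45.
Rosa ∩ Sam ∩ Wiremu ∩ Arjun ∩ Ugo: 11:45-13:15, 15:00-16:45.
Those are the intersection windows.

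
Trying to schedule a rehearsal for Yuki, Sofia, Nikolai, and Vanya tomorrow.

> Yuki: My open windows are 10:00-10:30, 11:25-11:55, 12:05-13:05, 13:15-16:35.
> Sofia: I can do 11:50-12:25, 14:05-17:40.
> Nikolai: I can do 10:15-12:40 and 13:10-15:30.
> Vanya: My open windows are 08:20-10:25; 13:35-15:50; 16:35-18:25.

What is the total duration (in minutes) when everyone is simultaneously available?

Yuki ∩ Sofia: 11:50-11:55, 12:05-12:25, 14:05-16:35.
Yuki ∩ Sofia ∩ Nikolai: 11:50-11:55, 12:05-12:25, 14:05-15:30.
Yuki ∩ Sofia ∩ Nikolai ∩ Vanya: 14:05-15:30.
That's a single block of 85 minutes.

85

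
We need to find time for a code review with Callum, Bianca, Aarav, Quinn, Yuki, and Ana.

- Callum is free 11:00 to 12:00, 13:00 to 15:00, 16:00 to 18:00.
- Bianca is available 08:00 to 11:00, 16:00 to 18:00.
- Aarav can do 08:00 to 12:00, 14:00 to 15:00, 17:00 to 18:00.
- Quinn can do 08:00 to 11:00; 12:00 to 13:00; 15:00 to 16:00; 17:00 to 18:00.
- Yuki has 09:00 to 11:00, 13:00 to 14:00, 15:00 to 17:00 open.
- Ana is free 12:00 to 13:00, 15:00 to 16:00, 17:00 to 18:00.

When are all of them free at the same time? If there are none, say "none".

none

Callum ∩ Bianca: 16:00-18:00.
Callum ∩ Bianca ∩ Aarav: 17:00-18:00.
Callum ∩ Bianca ∩ Aarav ∩ Quinn: 17:00-18:00.
Callum ∩ Bianca ∩ Aarav ∩ Quinn ∩ Yuki: ∅.
Callum ∩ Bianca ∩ Aarav ∩ Quinn ∩ Yuki ∩ Ana: ∅.
There is no time when everyone is free.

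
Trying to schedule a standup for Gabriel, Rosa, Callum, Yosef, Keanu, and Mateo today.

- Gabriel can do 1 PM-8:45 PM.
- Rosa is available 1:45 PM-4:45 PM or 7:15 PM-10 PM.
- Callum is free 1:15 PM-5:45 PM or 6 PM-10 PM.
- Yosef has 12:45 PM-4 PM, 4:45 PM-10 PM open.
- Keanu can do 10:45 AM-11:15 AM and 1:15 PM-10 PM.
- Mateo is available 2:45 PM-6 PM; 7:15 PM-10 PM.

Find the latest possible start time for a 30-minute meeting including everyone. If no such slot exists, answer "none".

20:15

Gabriel ∩ Rosa: 13:45-16:45, 19:15-20:45.
Gabriel ∩ Rosa ∩ Callum: 13:45-16:45, 19:15-20:45.
Gabriel ∩ Rosa ∩ Callum ∩ Yosef: 13:45-16:00, 19:15-20:45.
Gabriel ∩ Rosa ∩ Callum ∩ Yosef ∩ Keanu: 13:45-16:00, 19:15-20:45.
Gabriel ∩ Rosa ∩ Callum ∩ Yosef ∩ Keanu ∩ Mateo: 14:45-16:00, 19:15-20:45.
So the common availability across everyone is 14:45-16:00, 19:15-20:45.
The last common window of at least 30 minutes is 19:15-20:45; a 30-minute meeting can start as late as 20:15 and still end by 20:45.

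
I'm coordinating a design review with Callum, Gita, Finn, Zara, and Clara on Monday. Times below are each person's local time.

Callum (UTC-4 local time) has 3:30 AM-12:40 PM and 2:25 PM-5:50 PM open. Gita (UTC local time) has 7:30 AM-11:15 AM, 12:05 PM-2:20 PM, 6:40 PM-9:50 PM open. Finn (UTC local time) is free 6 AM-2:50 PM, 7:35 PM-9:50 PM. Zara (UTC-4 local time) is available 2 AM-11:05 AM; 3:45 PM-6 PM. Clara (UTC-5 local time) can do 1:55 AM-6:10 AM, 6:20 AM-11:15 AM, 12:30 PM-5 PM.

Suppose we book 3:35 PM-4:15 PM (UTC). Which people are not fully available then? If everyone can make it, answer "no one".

Finn, Gita, Zara

Callum in UTC: 07:30-16:40, 18:25-21:50 (add 4h to convert from UTC-4).
Gita in UTC: 07:30-11:15, 12:05-14:20, 18:40-21:50.
Finn in UTC: 06:00-14:50, 19:35-21:50.
Zara in UTC: 06:00-15:05, 19:45-22:00 (add 4h to convert from UTC-4).
Clara in UTC: 06:55-11:10, 11:20-16:15, 17:30-22:00 (add 5h to convert from UTC-5).
Callum: free for 15:35-16:15. Gita: not fully free for 15:35-16:15. Finn: not fully free for 15:35-16:15. Zara: not fully free for 15:35-16:15. Clara: free for 15:35-16:15.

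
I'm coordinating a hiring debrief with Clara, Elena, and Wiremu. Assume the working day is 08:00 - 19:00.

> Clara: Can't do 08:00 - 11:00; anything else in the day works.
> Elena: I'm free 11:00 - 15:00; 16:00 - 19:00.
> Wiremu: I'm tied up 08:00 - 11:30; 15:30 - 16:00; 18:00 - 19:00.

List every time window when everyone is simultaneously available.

Clara free: 11:00-19:00 (invert busy blocks within the working day).
Elena free: 11:00-15:00, 16:00-19:00.
Wiremu free: 11:30-15:30, 16:00-18:00 (invert busy blocks within the working day).
Clara ∩ Elena: 11:00-15:00, 16:00-19:00.
Clara ∩ Elena ∩ Wiremu: 11:30-15:00, 16:00-18:00.
So the common availability across everyone is 11:30-15:00, 16:00-18:00.

11:30-15:00, 16:00-18:00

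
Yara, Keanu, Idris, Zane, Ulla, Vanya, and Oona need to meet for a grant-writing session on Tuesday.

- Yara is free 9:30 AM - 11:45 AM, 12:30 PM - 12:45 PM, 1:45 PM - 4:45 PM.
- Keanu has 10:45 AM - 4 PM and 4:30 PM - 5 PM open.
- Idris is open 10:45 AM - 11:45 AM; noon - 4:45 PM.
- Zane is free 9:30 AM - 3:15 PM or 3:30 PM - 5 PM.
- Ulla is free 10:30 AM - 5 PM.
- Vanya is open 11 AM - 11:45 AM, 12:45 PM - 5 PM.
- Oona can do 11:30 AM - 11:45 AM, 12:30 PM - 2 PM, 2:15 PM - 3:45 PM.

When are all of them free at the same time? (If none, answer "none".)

11:30-11:45, 13:45-14:00, 14:15-15:15, 15:30-15:45

Yara ∩ Keanu: 10:45-11:45, 12:30-12:45, 13:45-16:00, 16:30-16:45.
Yara ∩ Keanu ∩ Idris: 10:45-11:45, 12:30-12:45, 13:45-16:00, 16:30-16:45.
Yara ∩ Keanu ∩ Idris ∩ Zane: 10:45-11:45, 12:30-12:45, 13:45-15:15, 15:30-16:00, 16:30-16:45.
Yara ∩ Keanu ∩ Idris ∩ Zane ∩ Ulla: 10:45-11:45, 12:30-12:45, 13:45-15:15, 15:30-16:00, 16:30-16:45.
Yara ∩ Keanu ∩ Idris ∩ Zane ∩ Ulla ∩ Vanya: 11:00-11:45, 13:45-15:15, 15:30-16:00, 16:30-16:45.
Yara ∩ Keanu ∩ Idris ∩ Zane ∩ Ulla ∩ Vanya ∩ Oona: 11:30-11:45, 13:45-14:00, 14:15-15:15, 15:30-15:45.
Those are the intersection windows.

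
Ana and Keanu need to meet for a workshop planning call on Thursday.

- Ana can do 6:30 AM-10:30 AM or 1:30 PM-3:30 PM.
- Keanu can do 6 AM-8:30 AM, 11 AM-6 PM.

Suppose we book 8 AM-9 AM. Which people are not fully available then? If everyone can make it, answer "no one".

Ana: free for 08:00-09:00. Keanu: not fully free for 08:00-09:00.

Keanu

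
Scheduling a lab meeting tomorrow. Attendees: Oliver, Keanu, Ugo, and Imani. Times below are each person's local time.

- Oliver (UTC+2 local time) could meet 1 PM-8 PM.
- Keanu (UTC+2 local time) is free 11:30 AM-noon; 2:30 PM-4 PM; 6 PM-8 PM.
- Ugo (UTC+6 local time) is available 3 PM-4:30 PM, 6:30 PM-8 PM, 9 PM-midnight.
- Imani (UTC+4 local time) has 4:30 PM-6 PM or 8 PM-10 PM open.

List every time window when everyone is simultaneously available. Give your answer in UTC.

12:30-14:00, 16:00-18:00

Oliver in UTC: 11:00-18:00 (subtract 2h to convert from UTC+2).
Keanu in UTC: 09:30-10:00, 12:30-14:00, 16:00-18:00 (subtract 2h to convert from UTC+2).
Ugo in UTC: 09:00-10:30, 12:30-14:00, 15:00-18:00 (subtract 6h to convert from UTC+6).
Imani in UTC: 12:30-14:00, 16:00-18:00 (subtract 4h to convert from UTC+4).
Oliver ∩ Keanu: 12:30-14:00, 16:00-18:00.
Oliver ∩ Keanu ∩ Ugo: 12:30-14:00, 16:00-18:00.
Oliver ∩ Keanu ∩ Ugo ∩ Imani: 12:30-14:00, 16:00-18:00.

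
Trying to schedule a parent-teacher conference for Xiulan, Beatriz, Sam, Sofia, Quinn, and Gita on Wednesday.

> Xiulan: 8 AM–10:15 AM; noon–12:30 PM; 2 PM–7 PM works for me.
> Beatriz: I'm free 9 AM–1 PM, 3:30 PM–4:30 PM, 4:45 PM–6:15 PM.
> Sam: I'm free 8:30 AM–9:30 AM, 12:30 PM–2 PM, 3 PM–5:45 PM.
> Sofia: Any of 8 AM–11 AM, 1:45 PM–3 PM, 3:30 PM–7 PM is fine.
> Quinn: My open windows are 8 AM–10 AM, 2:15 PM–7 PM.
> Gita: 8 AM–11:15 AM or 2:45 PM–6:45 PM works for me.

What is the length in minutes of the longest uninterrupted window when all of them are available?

60

Xiulan ∩ Beatriz: 09:00-10:15, 12:00-12:30, 15:30-16:30, 16:45-18:15.
Xiulan ∩ Beatriz ∩ Sam: 09:00-09:30, 15:30-16:30, 16:45-17:45.
Xiulan ∩ Beatriz ∩ Sam ∩ Sofia: 09:00-09:30, 15:30-16:30, 16:45-17:45.
Xiulan ∩ Beatriz ∩ Sam ∩ Sofia ∩ Quinn: 09:00-09:30, 15:30-16:30, 16:45-17:45.
Xiulan ∩ Beatriz ∩ Sam ∩ Sofia ∩ Quinn ∩ Gita: 09:00-09:30, 15:30-16:30, 16:45-17:45.
So the common availability across everyone is 09:00-09:30, 15:30-16:30, 16:45-17:45.
The longest is 15:30-16:30 at 60 minutes.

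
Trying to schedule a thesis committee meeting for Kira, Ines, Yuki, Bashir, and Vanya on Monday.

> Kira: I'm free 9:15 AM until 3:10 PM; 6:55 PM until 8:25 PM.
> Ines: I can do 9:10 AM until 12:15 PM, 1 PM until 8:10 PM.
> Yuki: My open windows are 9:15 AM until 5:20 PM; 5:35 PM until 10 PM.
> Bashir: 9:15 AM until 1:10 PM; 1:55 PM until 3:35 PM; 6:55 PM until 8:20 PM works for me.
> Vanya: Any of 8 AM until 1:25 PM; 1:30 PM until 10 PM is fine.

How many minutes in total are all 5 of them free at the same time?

Kira ∩ Ines: 09:15-12:15, 13:00-15:10, 18:55-20:10.
Kira ∩ Ines ∩ Yuki: 09:15-12:15, 13:00-15:10, 18:55-20:10.
Kira ∩ Ines ∩ Yuki ∩ Bashir: 09:15-12:15, 13:00-13:10, 13:55-15:10, 18:55-20:10.
Kira ∩ Ines ∩ Yuki ∩ Bashir ∩ Vanya: 09:15-12:15, 13:00-13:10, 13:55-15:10, 18:55-20:10.
Those are the intersection windows.
Summing the common windows: 180 + 10 + 75 + 75 = 340 minutes.

340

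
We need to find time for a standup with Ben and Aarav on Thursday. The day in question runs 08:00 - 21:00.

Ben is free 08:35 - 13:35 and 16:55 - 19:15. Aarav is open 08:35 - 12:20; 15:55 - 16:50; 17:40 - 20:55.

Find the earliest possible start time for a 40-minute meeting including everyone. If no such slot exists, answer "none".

Ben ∩ Aarav: 08:35-12:20, 17:40-19:15.
The first common window of at least 40 minutes is 08:35-12:20, so the earliest start is 08:35.

08:35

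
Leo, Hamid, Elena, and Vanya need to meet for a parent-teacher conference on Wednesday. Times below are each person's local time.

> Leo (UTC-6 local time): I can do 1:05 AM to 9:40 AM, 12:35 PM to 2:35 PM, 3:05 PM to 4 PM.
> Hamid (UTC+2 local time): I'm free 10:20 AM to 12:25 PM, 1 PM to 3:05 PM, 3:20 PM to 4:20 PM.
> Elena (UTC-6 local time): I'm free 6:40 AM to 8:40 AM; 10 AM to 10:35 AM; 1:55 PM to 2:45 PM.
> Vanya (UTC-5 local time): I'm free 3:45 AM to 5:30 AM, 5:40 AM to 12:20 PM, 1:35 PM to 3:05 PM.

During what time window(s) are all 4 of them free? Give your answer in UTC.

Leo in UTC: 07:05-15:40, 18:35-20:35, 21:05-22:00 (add 6h to convert from UTC-6).
Hamid in UTC: 08:20-10:25, 11:00-13:05, 13:20-14:20 (subtract 2h to convert from UTC+2).
Elena in UTC: 12:40-14:40, 16:00-16:35, 19:55-20:45 (add 6h to convert from UTC-6).
Vanya in UTC: 08:45-10:30, 10:40-17:20, 18:35-20:05 (add 5h to convert from UTC-5).
Leo ∩ Hamid: 08:20-10:25, 11:00-13:05, 13:20-14:20.
Leo ∩ Hamid ∩ Elena: 12:40-13:05, 13:20-14:20.
Leo ∩ Hamid ∩ Elena ∩ Vanya: 12:40-13:05, 13:20-14:20.

12:40-13:05, 13:20-14:20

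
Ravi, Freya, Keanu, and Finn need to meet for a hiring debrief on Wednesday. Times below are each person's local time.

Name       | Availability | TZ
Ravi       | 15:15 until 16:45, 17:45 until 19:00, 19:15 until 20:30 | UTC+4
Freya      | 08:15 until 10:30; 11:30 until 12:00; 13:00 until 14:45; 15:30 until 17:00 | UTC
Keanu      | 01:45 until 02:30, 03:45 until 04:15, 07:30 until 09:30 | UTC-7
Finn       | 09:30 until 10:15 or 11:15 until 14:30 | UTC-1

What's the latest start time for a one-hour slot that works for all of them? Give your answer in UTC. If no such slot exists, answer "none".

Ravi in UTC: 11:15-12:45, 13:45-15:00, 15:15-16:30 (subtract 4h to convert from UTC+4).
Freya in UTC: 08:15-10:30, 11:30-12:00, 13:00-14:45, 15:30-17:00.
Keanu in UTC: 08:45-09:30, 10:45-11:15, 14:30-16:30 (add 7h to convert from UTC-7).
Finn in UTC: 10:30-11:15, 12:15-15:30 (add 1h to convert from UTC-1).
Ravi ∩ Freya: 11:30-12:00, 13:45-14:45, 15:30-16:30.
Ravi ∩ Freya ∩ Keanu: 14:30-14:45, 15:30-16:30.
Ravi ∩ Freya ∩ Keanu ∩ Finn: 14:30-14:45.
No common window is at least 60 minutes long.

none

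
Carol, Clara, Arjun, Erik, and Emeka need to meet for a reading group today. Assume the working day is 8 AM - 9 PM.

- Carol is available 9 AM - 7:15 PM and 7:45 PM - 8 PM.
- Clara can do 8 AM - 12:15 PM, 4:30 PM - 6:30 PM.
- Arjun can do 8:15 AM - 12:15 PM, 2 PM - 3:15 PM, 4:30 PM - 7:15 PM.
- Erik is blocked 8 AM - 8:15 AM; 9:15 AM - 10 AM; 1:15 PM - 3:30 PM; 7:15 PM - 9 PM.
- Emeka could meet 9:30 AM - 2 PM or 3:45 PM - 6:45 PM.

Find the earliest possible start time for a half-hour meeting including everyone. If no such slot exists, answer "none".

10:00

Carol free: 09:00-19:15, 19:45-20:00.
Clara free: 08:00-12:15, 16:30-18:30.
Arjun free: 08:15-12:15, 14:00-15:15, 16:30-19:15.
Erik free: 08:15-09:15, 10:00-13:15, 15:30-19:15 (invert busy blocks within the working day).
Emeka free: 09:30-14:00, 15:45-18:45.
Carol ∩ Clara: 09:00-12:15, 16:30-18:30.
Carol ∩ Clara ∩ Arjun: 09:00-12:15, 16:30-18:30.
Carol ∩ Clara ∩ Arjun ∩ Erik: 09:00-09:15, 10:00-12:15, 16:30-18:30.
Carol ∩ Clara ∩ Arjun ∩ Erik ∩ Emeka: 10:00-12:15, 16:30-18:30.
The first common window of at least 30 minutes is 10:00-12:15, so the earliest start is 10:00.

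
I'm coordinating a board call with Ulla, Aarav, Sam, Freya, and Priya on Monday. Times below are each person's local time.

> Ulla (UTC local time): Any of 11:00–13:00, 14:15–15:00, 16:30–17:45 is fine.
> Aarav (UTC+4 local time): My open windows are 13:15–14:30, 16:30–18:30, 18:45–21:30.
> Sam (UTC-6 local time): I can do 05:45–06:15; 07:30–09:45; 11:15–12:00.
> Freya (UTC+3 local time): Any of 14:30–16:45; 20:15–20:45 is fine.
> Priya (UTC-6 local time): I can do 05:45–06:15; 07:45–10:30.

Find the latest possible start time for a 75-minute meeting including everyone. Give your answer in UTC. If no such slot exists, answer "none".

Ulla in UTC: 11:00-13:00, 14:15-15:00, 16:30-17:45.
Aarav in UTC: 09:15-10:30, 12:30-14:30, 14:45-17:30 (subtract 4h to convert from UTC+4).
Sam in UTC: 11:45-12:15, 13:30-15:45, 17:15-18:00 (add 6h to convert from UTC-6).
Freya in UTC: 11:30-13:45, 17:15-17:45 (subtract 3h to convert from UTC+3).
Priya in UTC: 11:45-12:15, 13:45-16:30 (add 6h to convert from UTC-6).
Ulla ∩ Aarav: 12:30-13:00, 14:15-14:30, 14:45-15:00, 16:30-17:30.
Ulla ∩ Aarav ∩ Sam: 14:15-14:30, 14:45-15:00, 17:15-17:30.
Ulla ∩ Aarav ∩ Sam ∩ Freya: 17:15-17:30.
Ulla ∩ Aarav ∩ Sam ∩ Freya ∩ Priya: ∅.
There is no time when everyone is free.
No common window is at least 75 minutes long.

none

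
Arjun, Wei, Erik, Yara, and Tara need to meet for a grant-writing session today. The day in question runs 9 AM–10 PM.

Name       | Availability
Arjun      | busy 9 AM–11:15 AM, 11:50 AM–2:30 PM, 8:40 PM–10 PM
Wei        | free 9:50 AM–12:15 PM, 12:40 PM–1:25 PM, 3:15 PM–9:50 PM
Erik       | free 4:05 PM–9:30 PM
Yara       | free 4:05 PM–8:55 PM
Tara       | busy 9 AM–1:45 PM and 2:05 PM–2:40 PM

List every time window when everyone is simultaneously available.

Arjun free: 11:15-11:50, 14:30-20:40 (invert busy blocks within the working day).
Wei free: 09:50-12:15, 12:40-13:25, 15:15-21:50.
Erik free: 16:05-21:30.
Yara free: 16:05-20:55.
Tara free: 13:45-14:05, 14:40-22:00 (invert busy blocks within the working day).
Arjun ∩ Wei: 11:15-11:50, 15:15-20:40.
Arjun ∩ Wei ∩ Erik: 16:05-20:40.
Arjun ∩ Wei ∩ Erik ∩ Yara: 16:05-20:40.
Arjun ∩ Wei ∩ Erik ∩ Yara ∩ Tara: 16:05-20:40.
Those are the intersection windows.

16:05-20:40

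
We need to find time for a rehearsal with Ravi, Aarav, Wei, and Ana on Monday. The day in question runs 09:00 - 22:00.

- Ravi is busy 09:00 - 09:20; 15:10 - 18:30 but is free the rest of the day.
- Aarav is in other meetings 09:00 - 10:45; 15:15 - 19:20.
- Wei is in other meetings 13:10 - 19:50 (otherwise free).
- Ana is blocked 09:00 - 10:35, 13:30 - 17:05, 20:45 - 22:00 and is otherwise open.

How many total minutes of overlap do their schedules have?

Ravi free: 09:20-15:10, 18:30-22:00 (invert busy blocks within the working day).
Aarav free: 10:45-15:15, 19:20-22:00 (invert busy blocks within the working day).
Wei free: 09:00-13:10, 19:50-22:00 (invert busy blocks within the working day).
Ana free: 10:35-13:30, 17:05-20:45 (invert busy blocks within the working day).
Ravi ∩ Aarav: 10:45-15:10, 19:20-22:00.
Ravi ∩ Aarav ∩ Wei: 10:45-13:10, 19:50-22:00.
Ravi ∩ Aarav ∩ Wei ∩ Ana: 10:45-13:10, 19:50-20:45.
Summing the common windows: 145 + 55 = 200 minutes.

200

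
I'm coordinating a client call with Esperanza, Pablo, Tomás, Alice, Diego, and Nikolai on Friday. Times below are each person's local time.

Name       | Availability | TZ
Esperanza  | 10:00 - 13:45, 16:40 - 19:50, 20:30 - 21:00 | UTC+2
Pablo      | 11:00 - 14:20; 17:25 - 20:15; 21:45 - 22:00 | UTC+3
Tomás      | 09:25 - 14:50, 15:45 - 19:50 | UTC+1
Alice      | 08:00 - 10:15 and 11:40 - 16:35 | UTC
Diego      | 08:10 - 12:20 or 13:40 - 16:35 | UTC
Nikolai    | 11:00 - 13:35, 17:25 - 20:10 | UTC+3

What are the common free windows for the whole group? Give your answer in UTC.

08:25-10:15, 14:45-16:35

Esperanza in UTC: 08:00-11:45, 14:40-17:50, 18:30-19:00 (subtract 2h to convert from UTC+2).
Pablo in UTC: 08:00-11:20, 14:25-17:15, 18:45-19:00 (subtract 3h to convert from UTC+3).
Tomás in UTC: 08:25-13:50, 14:45-18:50 (subtract 1h to convert from UTC+1).
Alice in UTC: 08:00-10:15, 11:40-16:35.
Diego in UTC: 08:10-12:20, 13:40-16:35.
Nikolai in UTC: 08:00-10:35, 14:25-17:10 (subtract 3h to convert from UTC+3).
Esperanza ∩ Pablo: 08:00-11:20, 14:40-17:15, 18:45-19:00.
Esperanza ∩ Pablo ∩ Tomás: 08:25-11:20, 14:45-17:15, 18:45-18:50.
Esperanza ∩ Pablo ∩ Tomás ∩ Alice: 08:25-10:15, 14:45-16:35.
Esperanza ∩ Pablo ∩ Tomás ∩ Alice ∩ Diego: 08:25-10:15, 14:45-16:35.
Esperanza ∩ Pablo ∩ Tomás ∩ Alice ∩ Diego ∩ Nikolai: 08:25-10:15, 14:45-16:35.
Those are the intersection windows.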